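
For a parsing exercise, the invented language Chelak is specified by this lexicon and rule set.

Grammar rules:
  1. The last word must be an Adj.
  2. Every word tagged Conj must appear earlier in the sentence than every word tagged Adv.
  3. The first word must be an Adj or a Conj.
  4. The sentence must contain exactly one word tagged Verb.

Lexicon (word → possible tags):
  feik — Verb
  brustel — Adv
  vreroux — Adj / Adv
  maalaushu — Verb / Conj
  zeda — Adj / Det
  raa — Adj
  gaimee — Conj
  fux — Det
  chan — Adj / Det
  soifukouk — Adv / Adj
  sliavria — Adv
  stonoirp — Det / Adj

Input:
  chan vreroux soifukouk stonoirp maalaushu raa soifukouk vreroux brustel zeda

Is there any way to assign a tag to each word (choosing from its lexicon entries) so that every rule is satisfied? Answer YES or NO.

YES

Candidates per position — 1:chan {Adj,Det}; 2:vreroux {Adj,Adv}; 3:soifukouk {Adv,Adj}; 4:stonoirp {Det,Adj}; 5:maalaushu {Verb,Conj}; 6:raa {Adj}; 7:soifukouk {Adv,Adj}; 8:vreroux {Adj,Adv}; 9:brustel {Adv}; 10:zeda {Adj,Det}.
One satisfying assignment: Adj Adj Adj Adj Verb Adj Adv Adj Adv Adj.
Checking: rule 1 satisfied; rule 2 satisfied; rule 3 satisfied; rule 4 satisfied.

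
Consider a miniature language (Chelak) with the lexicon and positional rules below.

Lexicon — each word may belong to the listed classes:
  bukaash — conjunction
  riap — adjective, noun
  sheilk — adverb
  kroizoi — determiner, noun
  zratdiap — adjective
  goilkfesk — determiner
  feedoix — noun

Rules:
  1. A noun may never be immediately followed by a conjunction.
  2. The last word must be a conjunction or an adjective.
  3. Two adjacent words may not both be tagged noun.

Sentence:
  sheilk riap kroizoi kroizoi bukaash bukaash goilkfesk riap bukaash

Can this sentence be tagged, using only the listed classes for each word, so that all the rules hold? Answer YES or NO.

Candidates per position — 1:sheilk {adverb}; 2:riap {adjective,noun}; 3:kroizoi {determiner,noun}; 4:kroizoi {determiner,noun}; 5:bukaash {conjunction}; 6:bukaash {conjunction}; 7:goilkfesk {determiner}; 8:riap {adjective,noun}; 9:bukaash {conjunction}.
One satisfying assignment: adverb noun determiner determiner conjunction conjunction determiner adjective conjunction.
Check: rule 1 satisfied; rule 2 satisfied; rule 3 satisfied.

YES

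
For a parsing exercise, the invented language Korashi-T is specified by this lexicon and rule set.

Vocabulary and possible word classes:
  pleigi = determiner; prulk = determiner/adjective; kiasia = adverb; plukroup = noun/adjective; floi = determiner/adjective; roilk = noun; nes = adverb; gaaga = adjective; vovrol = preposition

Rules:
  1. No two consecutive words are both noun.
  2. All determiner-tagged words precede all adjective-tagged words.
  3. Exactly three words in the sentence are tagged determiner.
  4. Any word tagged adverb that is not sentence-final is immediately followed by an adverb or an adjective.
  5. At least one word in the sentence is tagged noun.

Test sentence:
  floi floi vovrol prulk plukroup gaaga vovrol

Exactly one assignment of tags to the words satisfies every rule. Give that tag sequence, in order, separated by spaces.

determiner determiner preposition determiner noun adjective preposition

Candidates per position — 1:floi {determiner,adjective}; 2:floi {determiner,adjective}; 3:vovrol {preposition}; 4:prulk {determiner,adjective}; 5:plukroup {noun,adjective}; 6:gaaga {adjective}; 7:vovrol {preposition}.
At position 1, choosing adjective makes rule 3 impossible to satisfy; hence determiner.
At position 2, choosing adjective makes rule 3 impossible to satisfy; hence determiner.
At position 4, choosing adjective makes rule 3 impossible to satisfy; hence determiner.
At position 5, choosing adjective makes rule 5 impossible to satisfy; hence noun.
The only consistent sequence is: determiner determiner preposition determiner noun adjective preposition.
Check: rule 1 ok; rule 2 ok; rule 3 ok; rule 4 ok; rule 5 ok.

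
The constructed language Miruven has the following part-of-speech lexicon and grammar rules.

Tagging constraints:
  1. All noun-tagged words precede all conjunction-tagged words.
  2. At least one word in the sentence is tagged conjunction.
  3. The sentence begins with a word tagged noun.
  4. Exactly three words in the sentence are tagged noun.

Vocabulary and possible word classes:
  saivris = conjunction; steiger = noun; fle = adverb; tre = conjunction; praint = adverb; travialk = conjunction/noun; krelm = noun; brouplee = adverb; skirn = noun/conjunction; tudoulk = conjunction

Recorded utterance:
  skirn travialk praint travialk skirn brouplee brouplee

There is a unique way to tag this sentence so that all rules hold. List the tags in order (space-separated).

noun noun adverb noun conjunction adverb adverb

Candidates per position — 1:skirn {noun,conjunction}; 2:travialk {conjunction,noun}; 3:praint {adverb}; 4:travialk {conjunction,noun}; 5:skirn {noun,conjunction}; 6:brouplee {adverb}; 7:brouplee {adverb}.
Word 1 cannot be conjunction — rule 3 would then fail for every completion. It is noun.
The remaining ambiguous positions (2, 4, 5) are resolved jointly — only one combination satisfies every rule.
The unique satisfying tagging is: noun noun adverb noun conjunction adverb adverb.
Verifying each rule — rule 1 holds; rule 2 holds; rule 3 holds; rule 4 holds.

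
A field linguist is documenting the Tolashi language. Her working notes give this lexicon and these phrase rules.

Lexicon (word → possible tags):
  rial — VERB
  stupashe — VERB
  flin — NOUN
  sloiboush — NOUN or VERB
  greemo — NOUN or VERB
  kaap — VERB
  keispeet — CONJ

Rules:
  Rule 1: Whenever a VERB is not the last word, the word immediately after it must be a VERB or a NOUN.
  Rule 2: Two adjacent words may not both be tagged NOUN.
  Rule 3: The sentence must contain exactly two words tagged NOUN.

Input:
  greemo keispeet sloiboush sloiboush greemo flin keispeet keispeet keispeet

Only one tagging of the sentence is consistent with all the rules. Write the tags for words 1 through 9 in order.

NOUN CONJ VERB VERB VERB NOUN CONJ CONJ CONJ

Candidates per position — 1:greemo {NOUN,VERB}; 2:keispeet {CONJ}; 3:sloiboush {NOUN,VERB}; 4:sloiboush {NOUN,VERB}; 5:greemo {NOUN,VERB}; 6:flin {NOUN}; 7:keispeet {CONJ}; 8:keispeet {CONJ}; 9:keispeet {CONJ}.
At position 1, choosing VERB makes rule 1 impossible to satisfy; hence NOUN.
At position 3, choosing NOUN makes rule 3 impossible to satisfy; hence VERB.
At position 4, choosing NOUN makes rule 3 impossible to satisfy; hence VERB.
At position 5, choosing NOUN makes rule 2 impossible to satisfy; hence VERB.
That leaves exactly one tagging: NOUN CONJ VERB VERB VERB NOUN CONJ CONJ CONJ.
Rule-by-rule: rule 1 ok; rule 2 ok; rule 3 ok.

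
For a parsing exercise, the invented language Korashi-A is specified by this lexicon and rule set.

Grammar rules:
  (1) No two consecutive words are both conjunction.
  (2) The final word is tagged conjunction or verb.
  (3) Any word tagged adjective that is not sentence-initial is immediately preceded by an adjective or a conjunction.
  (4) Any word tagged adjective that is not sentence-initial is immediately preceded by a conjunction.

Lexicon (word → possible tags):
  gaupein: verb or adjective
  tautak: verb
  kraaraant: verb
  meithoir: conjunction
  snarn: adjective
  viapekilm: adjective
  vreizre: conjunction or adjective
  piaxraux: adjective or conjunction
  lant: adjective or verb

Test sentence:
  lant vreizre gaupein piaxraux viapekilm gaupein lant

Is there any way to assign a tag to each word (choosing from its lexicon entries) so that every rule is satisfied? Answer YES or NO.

Candidates per position — 1:lant {adjective,verb}; 2:vreizre {conjunction,adjective}; 3:gaupein {verb,adjective}; 4:piaxraux {adjective,conjunction}; 5:viapekilm {adjective}; 6:gaupein {verb,adjective}; 7:lant {adjective,verb}.
One satisfying assignment: adjective conjunction verb conjunction adjective verb verb.
Checking: rule 1 holds; rule 2 holds; rule 3 holds; rule 4 holds.

YES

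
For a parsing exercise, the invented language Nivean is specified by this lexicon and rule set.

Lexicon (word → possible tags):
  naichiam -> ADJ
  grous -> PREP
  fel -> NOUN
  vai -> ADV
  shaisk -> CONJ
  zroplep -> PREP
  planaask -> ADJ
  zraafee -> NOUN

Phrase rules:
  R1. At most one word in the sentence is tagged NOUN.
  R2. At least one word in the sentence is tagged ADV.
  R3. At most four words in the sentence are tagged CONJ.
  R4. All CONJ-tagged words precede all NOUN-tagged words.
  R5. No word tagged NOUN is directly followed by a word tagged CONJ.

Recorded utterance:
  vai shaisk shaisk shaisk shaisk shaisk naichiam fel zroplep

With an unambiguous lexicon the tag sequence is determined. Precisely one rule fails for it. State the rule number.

Fixed tagging: ADV CONJ CONJ CONJ CONJ CONJ ADJ NOUN PREP.
Rule check: R1 holds, R2 holds, R3 violated, R4 holds, R5 holds.
Only rule 3 fails.

3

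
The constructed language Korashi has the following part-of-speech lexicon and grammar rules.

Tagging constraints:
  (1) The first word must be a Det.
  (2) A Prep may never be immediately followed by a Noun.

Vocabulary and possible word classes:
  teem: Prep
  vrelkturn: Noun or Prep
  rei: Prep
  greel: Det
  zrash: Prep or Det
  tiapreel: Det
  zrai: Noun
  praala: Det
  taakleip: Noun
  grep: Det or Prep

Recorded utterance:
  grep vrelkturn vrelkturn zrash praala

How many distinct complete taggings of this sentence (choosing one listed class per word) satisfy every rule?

6

Candidates per position — 1:grep {Det,Prep}; 2:vrelkturn {Noun,Prep}; 3:vrelkturn {Noun,Prep}; 4:zrash {Prep,Det}; 5:praala {Det}.
There are 16 candidate sequences in total.
Checking each against the rules leaves 6 sequences.
Count = 6.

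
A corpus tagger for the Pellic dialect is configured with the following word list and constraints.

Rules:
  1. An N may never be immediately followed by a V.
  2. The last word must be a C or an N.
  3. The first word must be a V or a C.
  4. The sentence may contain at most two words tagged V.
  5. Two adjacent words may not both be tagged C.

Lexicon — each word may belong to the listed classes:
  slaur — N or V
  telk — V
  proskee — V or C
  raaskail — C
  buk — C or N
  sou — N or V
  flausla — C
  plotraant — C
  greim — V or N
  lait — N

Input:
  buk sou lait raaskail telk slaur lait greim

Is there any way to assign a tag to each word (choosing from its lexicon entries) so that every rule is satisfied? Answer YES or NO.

Candidates per position — 1:buk {C,N}; 2:sou {N,V}; 3:lait {N}; 4:raaskail {C}; 5:telk {V}; 6:slaur {N,V}; 7:lait {N}; 8:greim {V,N}.
One satisfying assignment: C N N C V V N N.
Checking: rule 1 satisfied; rule 2 satisfied; rule 3 satisfied; rule 4 satisfied; rule 5 satisfied.

YES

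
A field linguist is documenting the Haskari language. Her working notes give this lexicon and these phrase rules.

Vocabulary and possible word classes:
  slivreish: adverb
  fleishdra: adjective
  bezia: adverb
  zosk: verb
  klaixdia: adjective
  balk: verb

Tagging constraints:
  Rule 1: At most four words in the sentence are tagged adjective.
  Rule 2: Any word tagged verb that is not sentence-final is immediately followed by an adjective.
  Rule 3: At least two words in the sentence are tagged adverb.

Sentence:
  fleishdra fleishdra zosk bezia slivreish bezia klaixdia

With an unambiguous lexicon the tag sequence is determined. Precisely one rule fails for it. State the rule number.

2

Fixed tagging: adjective adjective verb adverb adverb adverb adjective.
Applying the rules: R1 holds, R2 violated, R3 holds.
Only rule 2 fails.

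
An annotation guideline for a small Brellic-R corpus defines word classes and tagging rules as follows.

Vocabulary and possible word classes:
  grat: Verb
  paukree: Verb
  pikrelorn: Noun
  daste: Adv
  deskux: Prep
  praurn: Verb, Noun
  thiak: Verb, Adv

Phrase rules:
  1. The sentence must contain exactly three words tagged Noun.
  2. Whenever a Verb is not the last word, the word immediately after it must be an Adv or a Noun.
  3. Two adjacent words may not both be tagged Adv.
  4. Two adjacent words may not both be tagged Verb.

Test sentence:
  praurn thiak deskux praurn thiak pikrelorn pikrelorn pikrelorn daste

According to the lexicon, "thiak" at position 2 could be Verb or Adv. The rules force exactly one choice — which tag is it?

Adv

Candidates per position — 1:praurn {Verb,Noun}; 2:thiak {Verb,Adv}; 3:deskux {Prep}; 4:praurn {Verb,Noun}; 5:thiak {Verb,Adv}; 6:pikrelorn {Noun}; 7:pikrelorn {Noun}; 8:pikrelorn {Noun}; 9:daste {Adv}.
If word 1 were Noun, no tagging could satisfy rule 1; so word 1 is Verb.
If word 2 were Verb, no tagging could satisfy rule 2; so word 2 is Adv.
If word 4 were Noun, no tagging could satisfy rule 1; so word 4 is Verb.
If word 5 were Verb, no tagging could satisfy rule 2; so word 5 is Adv.
That leaves exactly one tagging: Verb Adv Prep Verb Adv Noun Noun Noun Adv.
Verifying each rule — rule 1 holds; rule 2 holds; rule 3 holds; rule 4 holds.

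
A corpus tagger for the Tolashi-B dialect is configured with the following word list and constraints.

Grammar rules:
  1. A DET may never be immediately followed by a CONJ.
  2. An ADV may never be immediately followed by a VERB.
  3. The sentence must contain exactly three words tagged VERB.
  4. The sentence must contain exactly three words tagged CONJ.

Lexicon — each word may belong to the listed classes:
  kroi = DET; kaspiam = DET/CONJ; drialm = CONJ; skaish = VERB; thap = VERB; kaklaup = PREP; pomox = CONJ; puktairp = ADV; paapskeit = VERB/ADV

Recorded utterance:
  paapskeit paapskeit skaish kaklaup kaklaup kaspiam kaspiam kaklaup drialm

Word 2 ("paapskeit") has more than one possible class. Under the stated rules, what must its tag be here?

VERB

Candidates per position — 1:paapskeit {VERB,ADV}; 2:paapskeit {VERB,ADV}; 3:skaish {VERB}; 4:kaklaup {PREP}; 5:kaklaup {PREP}; 6:kaspiam {DET,CONJ}; 7:kaspiam {DET,CONJ}; 8:kaklaup {PREP}; 9:drialm {CONJ}.
At position 1, choosing ADV makes rule 2 impossible to satisfy; hence VERB.
At position 2, choosing ADV makes rule 2 impossible to satisfy; hence VERB.
At position 6, choosing DET makes rule 4 impossible to satisfy; hence CONJ.
At position 7, choosing DET makes rule 4 impossible to satisfy; hence CONJ.
That leaves exactly one tagging: VERB VERB VERB PREP PREP CONJ CONJ PREP CONJ.
Checking: rule 1 ok; rule 2 ok; rule 3 ok; rule 4 ok.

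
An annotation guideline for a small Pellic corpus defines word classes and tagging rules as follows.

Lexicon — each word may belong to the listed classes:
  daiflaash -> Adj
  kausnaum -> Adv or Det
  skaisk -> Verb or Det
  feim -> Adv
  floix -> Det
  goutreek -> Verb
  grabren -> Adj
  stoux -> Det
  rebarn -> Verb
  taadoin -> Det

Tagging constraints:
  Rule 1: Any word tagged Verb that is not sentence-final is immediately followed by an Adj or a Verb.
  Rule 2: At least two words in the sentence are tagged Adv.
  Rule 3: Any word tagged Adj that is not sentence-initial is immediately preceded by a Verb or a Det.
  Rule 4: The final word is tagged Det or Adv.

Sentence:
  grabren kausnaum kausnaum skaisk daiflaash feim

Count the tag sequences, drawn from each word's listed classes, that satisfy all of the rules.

Candidates per position — 1:grabren {Adj}; 2:kausnaum {Adv,Det}; 3:kausnaum {Adv,Det}; 4:skaisk {Verb,Det}; 5:daiflaash {Adj}; 6:feim {Adv}.
There are 8 candidate sequences in total.
Checking each against the rules leaves 6 sequences.
Count = 6.

6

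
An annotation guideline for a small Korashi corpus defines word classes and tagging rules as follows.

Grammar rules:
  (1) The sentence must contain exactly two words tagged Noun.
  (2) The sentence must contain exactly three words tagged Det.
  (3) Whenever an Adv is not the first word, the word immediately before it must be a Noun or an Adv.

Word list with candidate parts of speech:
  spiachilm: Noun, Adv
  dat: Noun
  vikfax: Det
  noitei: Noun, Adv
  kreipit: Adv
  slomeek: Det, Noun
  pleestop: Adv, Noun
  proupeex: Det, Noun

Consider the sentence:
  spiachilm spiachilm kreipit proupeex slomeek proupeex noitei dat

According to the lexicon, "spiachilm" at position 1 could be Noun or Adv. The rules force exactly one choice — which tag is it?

Adv

Candidates per position — 1:spiachilm {Noun,Adv}; 2:spiachilm {Noun,Adv}; 3:kreipit {Adv}; 4:proupeex {Det,Noun}; 5:slomeek {Det,Noun}; 6:proupeex {Det,Noun}; 7:noitei {Noun,Adv}; 8:dat {Noun}.
Position 4: tagging it Noun would leave rule 2 unsatisfiable, so it must be Det.
Position 5: tagging it Noun would leave rule 2 unsatisfiable, so it must be Det.
Position 6: tagging it Noun would leave rule 2 unsatisfiable, so it must be Det.
Position 7: tagging it Adv would leave rule 3 unsatisfiable, so it must be Noun.
Position 1: tagging it Noun would leave rule 1 unsatisfiable, so it must be Adv.
Position 2: tagging it Noun would leave rule 1 unsatisfiable, so it must be Adv.
The unique satisfying tagging is: Adv Adv Adv Det Det Det Noun Noun.
Check: rule 1 ok; rule 2 ok; rule 3 ok.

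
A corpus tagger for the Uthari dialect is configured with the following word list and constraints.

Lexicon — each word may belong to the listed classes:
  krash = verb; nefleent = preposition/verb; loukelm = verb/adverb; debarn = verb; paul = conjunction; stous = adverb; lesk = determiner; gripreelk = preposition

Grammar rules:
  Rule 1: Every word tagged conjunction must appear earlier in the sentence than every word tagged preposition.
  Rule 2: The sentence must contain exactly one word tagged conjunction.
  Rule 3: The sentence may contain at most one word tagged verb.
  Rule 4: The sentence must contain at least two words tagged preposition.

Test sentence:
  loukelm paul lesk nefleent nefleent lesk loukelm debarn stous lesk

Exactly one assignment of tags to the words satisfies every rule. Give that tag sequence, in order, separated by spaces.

Candidates per position — 1:loukelm {verb,adverb}; 2:paul {conjunction}; 3:lesk {determiner}; 4:nefleent {preposition,verb}; 5:nefleent {preposition,verb}; 6:lesk {determiner}; 7:loukelm {verb,adverb}; 8:debarn {verb}; 9:stous {adverb}; 10:lesk {determiner}.
Position 1: tagging it verb would leave rule 3 unsatisfiable, so it must be adverb.
Position 4: tagging it verb would leave rule 3 unsatisfiable, so it must be preposition.
Position 5: tagging it verb would leave rule 3 unsatisfiable, so it must be preposition.
Position 7: tagging it verb would leave rule 3 unsatisfiable, so it must be adverb.
The only consistent sequence is: adverb conjunction determiner preposition preposition determiner adverb verb adverb determiner.
Verifying each rule — rule 1 ok; rule 2 ok; rule 3 ok; rule 4 ok.

adverb conjunction determiner preposition preposition determiner adverb verb adverb determiner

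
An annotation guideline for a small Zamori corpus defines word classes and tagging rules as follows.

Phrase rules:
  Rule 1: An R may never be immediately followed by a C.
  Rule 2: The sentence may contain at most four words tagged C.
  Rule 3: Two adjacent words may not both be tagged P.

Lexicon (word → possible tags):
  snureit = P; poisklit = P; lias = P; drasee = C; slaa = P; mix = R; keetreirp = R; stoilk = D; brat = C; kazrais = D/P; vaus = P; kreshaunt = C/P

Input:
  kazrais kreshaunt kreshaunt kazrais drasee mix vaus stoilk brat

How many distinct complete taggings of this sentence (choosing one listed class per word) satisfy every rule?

Candidates per position — 1:kazrais {D,P}; 2:kreshaunt {C,P}; 3:kreshaunt {C,P}; 4:kazrais {D,P}; 5:drasee {C}; 6:mix {R}; 7:vaus {P}; 8:stoilk {D}; 9:brat {C}.
There are 16 candidate sequences in total.
Checking each against the rules leaves 8 sequences.
Count = 8.

8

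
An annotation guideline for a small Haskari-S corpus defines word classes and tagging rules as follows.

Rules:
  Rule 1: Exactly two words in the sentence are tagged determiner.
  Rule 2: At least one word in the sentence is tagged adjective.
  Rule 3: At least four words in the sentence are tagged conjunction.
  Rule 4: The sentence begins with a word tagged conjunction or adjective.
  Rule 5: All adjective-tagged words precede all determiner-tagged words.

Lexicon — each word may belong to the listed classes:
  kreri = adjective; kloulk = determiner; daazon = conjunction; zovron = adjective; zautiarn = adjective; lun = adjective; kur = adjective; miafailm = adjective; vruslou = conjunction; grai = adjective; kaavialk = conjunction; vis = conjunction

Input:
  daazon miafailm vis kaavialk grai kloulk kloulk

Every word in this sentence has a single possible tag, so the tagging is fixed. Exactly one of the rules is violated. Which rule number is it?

Fixed tagging: conjunction adjective conjunction conjunction adjective determiner determiner.
Checking each rule: R1 pass, R2 pass, R3 fail, R4 pass, R5 pass.
Only rule 3 fails.

3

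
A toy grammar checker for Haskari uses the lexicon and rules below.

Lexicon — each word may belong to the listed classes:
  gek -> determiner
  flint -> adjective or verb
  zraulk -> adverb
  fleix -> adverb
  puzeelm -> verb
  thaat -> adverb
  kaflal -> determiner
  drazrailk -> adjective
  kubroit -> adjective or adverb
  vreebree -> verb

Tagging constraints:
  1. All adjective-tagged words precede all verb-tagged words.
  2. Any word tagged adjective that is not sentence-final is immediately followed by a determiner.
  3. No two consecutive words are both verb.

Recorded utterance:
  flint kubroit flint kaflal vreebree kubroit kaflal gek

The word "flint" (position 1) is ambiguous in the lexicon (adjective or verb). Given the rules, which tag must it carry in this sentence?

verb

Candidates per position — 1:flint {adjective,verb}; 2:kubroit {adjective,adverb}; 3:flint {adjective,verb}; 4:kaflal {determiner}; 5:vreebree {verb}; 6:kubroit {adjective,adverb}; 7:kaflal {determiner}; 8:gek {determiner}.
Position 1: tagging it adjective would leave rule 2 unsatisfiable, so it must be verb.
Position 2: tagging it adjective would leave rule 1 unsatisfiable, so it must be adverb.
Position 3: tagging it adjective would leave rule 1 unsatisfiable, so it must be verb.
Position 6: tagging it adjective would leave rule 1 unsatisfiable, so it must be adverb.
The only consistent sequence is: verb adverb verb determiner verb adverb determiner determiner.
Check: rule 1 holds; rule 2 holds; rule 3 holds.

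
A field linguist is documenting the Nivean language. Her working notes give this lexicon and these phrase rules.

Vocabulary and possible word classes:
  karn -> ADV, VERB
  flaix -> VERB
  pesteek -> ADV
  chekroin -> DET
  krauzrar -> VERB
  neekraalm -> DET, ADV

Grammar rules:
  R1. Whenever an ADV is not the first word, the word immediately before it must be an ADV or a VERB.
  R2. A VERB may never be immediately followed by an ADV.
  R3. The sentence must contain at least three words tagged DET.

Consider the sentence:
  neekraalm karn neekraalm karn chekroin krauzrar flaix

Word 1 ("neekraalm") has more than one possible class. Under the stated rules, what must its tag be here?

Candidates per position — 1:neekraalm {DET,ADV}; 2:karn {ADV,VERB}; 3:neekraalm {DET,ADV}; 4:karn {ADV,VERB}; 5:chekroin {DET}; 6:krauzrar {VERB}; 7:flaix {VERB}.
Position 1: tagging it ADV would leave rule 3 unsatisfiable, so it must be DET.
Position 2: tagging it ADV would leave rule 1 unsatisfiable, so it must be VERB.
Position 3: tagging it ADV would leave rule 2 unsatisfiable, so it must be DET.
Position 4: tagging it ADV would leave rule 1 unsatisfiable, so it must be VERB.
The unique satisfying tagging is: DET VERB DET VERB DET VERB VERB.
Verifying each rule — rule 1 satisfied; rule 2 satisfied; rule 3 satisfied.

DET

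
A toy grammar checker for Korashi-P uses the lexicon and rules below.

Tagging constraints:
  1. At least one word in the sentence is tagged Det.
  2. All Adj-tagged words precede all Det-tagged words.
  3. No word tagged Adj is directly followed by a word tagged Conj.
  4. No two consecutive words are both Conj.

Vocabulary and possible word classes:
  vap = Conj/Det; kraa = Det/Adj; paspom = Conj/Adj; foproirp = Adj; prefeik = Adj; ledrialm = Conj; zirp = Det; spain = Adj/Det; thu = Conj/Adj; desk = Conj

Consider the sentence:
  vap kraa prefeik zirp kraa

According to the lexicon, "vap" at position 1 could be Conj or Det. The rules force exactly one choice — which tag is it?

Conj

Candidates per position — 1:vap {Conj,Det}; 2:kraa {Det,Adj}; 3:prefeik {Adj}; 4:zirp {Det}; 5:kraa {Det,Adj}.
At position 1, choosing Det makes rule 2 impossible to satisfy; hence Conj.
At position 2, choosing Det makes rule 2 impossible to satisfy; hence Adj.
At position 5, choosing Adj makes rule 2 impossible to satisfy; hence Det.
The only consistent sequence is: Conj Adj Adj Det Det.
Rule-by-rule: rule 1 ok; rule 2 ok; rule 3 ok; rule 4 ok.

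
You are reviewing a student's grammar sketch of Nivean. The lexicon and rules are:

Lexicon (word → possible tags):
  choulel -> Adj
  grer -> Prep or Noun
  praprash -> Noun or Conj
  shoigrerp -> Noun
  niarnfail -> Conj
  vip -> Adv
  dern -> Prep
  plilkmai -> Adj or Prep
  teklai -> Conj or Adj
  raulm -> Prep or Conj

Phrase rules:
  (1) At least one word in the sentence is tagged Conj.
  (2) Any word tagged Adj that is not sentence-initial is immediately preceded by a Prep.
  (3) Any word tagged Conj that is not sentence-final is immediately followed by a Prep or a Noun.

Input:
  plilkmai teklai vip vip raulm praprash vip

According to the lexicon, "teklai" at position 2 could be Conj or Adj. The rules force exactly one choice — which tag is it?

Candidates per position — 1:plilkmai {Adj,Prep}; 2:teklai {Conj,Adj}; 3:vip {Adv}; 4:vip {Adv}; 5:raulm {Prep,Conj}; 6:praprash {Noun,Conj}; 7:vip {Adv}.
At position 2, choosing Conj makes rule 3 impossible to satisfy; hence Adj.
At position 6, choosing Conj makes rule 3 impossible to satisfy; hence Noun.
At position 1, choosing Adj makes rule 2 impossible to satisfy; hence Prep.
At position 5, choosing Prep makes rule 1 impossible to satisfy; hence Conj.
The only consistent sequence is: Prep Adj Adv Adv Conj Noun Adv.
Checking: rule 1 satisfied; rule 2 satisfied; rule 3 satisfied.

Adj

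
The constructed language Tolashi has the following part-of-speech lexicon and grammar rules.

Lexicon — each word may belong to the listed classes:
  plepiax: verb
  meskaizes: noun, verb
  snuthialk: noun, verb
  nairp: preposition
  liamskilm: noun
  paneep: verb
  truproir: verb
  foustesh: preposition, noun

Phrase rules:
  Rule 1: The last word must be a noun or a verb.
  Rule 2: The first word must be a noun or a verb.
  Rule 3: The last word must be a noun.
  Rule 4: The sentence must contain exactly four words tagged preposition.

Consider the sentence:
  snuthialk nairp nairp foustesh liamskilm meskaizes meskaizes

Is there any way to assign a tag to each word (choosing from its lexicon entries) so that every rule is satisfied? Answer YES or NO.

NO

Candidates per position — 1:snuthialk {noun,verb}; 2:nairp {preposition}; 3:nairp {preposition}; 4:foustesh {preposition,noun}; 5:liamskilm {noun}; 6:meskaizes {noun,verb}; 7:meskaizes {noun,verb}.
Rule 4 cannot be satisfied by any choice of tags from the lexicon.
So there is no consistent tagging.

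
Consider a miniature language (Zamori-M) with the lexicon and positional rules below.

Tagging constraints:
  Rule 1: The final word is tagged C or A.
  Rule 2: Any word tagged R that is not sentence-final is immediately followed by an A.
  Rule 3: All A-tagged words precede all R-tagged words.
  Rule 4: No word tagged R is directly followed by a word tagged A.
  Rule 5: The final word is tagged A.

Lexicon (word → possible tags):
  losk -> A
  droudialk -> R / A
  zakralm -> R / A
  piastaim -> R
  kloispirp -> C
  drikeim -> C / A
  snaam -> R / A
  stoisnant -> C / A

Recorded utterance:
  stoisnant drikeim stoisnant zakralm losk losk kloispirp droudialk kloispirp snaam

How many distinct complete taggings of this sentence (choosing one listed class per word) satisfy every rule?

Candidates per position — 1:stoisnant {C,A}; 2:drikeim {C,A}; 3:stoisnant {C,A}; 4:zakralm {R,A}; 5:losk {A}; 6:losk {A}; 7:kloispirp {C}; 8:droudialk {R,A}; 9:kloispirp {C}; 10:snaam {R,A}.
There are 64 candidate sequences in total.
Checking each against the rules leaves 8 sequences.
Count = 8.

8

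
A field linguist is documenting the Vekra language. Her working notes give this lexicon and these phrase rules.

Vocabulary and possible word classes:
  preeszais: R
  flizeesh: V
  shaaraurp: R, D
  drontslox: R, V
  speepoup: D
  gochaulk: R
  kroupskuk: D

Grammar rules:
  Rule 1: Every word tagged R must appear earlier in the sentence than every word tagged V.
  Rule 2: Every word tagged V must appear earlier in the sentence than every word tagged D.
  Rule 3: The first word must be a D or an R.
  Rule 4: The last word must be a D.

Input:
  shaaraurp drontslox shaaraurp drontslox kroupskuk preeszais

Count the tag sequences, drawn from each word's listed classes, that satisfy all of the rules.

Candidates per position — 1:shaaraurp {R,D}; 2:drontslox {R,V}; 3:shaaraurp {R,D}; 4:drontslox {R,V}; 5:kroupskuk {D}; 6:preeszais {R}.
There are 16 candidate sequences in total.
Rule 4 cannot be satisfied by any choice of tags from the lexicon.
So there is no consistent tagging.
Count = 0.

0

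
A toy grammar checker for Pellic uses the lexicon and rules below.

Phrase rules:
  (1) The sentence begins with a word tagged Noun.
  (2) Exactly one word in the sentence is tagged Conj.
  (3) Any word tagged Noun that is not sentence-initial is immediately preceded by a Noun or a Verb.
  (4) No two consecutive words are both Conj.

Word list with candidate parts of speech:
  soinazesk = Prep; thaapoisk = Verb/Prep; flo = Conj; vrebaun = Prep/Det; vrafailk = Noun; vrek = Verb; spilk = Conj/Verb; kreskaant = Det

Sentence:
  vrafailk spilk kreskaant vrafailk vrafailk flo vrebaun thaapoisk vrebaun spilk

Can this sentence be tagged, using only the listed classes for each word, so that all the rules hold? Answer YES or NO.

Candidates per position — 1:vrafailk {Noun}; 2:spilk {Conj,Verb}; 3:kreskaant {Det}; 4:vrafailk {Noun}; 5:vrafailk {Noun}; 6:flo {Conj}; 7:vrebaun {Prep,Det}; 8:thaapoisk {Verb,Prep}; 9:vrebaun {Prep,Det}; 10:spilk {Conj,Verb}.
Rule 3 cannot be satisfied by any choice of tags from the lexicon.
So there is no consistent tagging.

NO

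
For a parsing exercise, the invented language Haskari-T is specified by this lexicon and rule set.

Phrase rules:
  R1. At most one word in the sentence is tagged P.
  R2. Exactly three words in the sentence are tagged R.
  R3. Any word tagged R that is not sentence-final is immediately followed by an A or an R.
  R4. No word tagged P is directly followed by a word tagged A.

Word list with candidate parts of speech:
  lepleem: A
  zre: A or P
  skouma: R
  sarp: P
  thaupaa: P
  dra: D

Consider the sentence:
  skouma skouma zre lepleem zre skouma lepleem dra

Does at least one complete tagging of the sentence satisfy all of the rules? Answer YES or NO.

Candidates per position — 1:skouma {R}; 2:skouma {R}; 3:zre {A,P}; 4:lepleem {A}; 5:zre {A,P}; 6:skouma {R}; 7:lepleem {A}; 8:dra {D}.
One satisfying assignment: R R A A P R A D.
Rule-by-rule: rule 1 holds; rule 2 holds; rule 3 holds; rule 4 holds.

YES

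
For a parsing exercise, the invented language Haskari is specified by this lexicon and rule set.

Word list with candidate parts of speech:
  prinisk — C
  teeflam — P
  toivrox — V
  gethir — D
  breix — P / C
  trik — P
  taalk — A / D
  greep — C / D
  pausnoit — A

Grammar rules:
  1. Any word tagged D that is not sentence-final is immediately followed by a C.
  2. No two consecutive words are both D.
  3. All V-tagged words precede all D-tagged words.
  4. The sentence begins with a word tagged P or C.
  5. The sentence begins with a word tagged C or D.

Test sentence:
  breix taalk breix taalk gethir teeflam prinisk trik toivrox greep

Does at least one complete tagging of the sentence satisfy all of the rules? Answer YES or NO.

Candidates per position — 1:breix {P,C}; 2:taalk {A,D}; 3:breix {P,C}; 4:taalk {A,D}; 5:gethir {D}; 6:teeflam {P}; 7:prinisk {C}; 8:trik {P}; 9:toivrox {V}; 10:greep {C,D}.
Rule 1 cannot be satisfied by any choice of tags from the lexicon.
So there is no consistent tagging.

NO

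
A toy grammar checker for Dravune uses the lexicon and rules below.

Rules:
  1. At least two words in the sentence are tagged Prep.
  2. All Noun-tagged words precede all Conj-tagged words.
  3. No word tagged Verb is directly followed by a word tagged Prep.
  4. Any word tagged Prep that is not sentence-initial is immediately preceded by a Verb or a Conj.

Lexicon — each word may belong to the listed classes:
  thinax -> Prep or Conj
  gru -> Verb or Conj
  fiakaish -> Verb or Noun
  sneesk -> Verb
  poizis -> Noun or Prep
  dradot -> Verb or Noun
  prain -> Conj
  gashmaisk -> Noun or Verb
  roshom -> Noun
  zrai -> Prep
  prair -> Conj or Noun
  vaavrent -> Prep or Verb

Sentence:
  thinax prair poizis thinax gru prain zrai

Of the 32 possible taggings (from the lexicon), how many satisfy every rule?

Candidates per position — 1:thinax {Prep,Conj}; 2:prair {Conj,Noun}; 3:poizis {Noun,Prep}; 4:thinax {Prep,Conj}; 5:gru {Verb,Conj}; 6:prain {Conj}; 7:zrai {Prep}.
There are 32 candidate sequences in total.
Checking each against the rules leaves 6 sequences.
Count = 6.

6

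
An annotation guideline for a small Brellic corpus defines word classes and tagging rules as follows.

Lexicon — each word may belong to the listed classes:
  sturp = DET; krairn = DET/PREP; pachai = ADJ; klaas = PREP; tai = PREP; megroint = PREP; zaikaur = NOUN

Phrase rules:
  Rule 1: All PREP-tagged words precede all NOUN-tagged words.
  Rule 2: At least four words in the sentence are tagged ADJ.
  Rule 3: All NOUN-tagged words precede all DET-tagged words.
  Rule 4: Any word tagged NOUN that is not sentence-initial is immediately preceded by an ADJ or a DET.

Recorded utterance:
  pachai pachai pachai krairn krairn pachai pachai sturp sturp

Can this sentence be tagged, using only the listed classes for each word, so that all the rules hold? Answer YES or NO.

Candidates per position — 1:pachai {ADJ}; 2:pachai {ADJ}; 3:pachai {ADJ}; 4:krairn {DET,PREP}; 5:krairn {DET,PREP}; 6:pachai {ADJ}; 7:pachai {ADJ}; 8:sturp {DET}; 9:sturp {DET}.
One satisfying assignment: ADJ ADJ ADJ PREP PREP ADJ ADJ DET DET.
Check: rule 1 holds; rule 2 holds; rule 3 holds; rule 4 holds.

YES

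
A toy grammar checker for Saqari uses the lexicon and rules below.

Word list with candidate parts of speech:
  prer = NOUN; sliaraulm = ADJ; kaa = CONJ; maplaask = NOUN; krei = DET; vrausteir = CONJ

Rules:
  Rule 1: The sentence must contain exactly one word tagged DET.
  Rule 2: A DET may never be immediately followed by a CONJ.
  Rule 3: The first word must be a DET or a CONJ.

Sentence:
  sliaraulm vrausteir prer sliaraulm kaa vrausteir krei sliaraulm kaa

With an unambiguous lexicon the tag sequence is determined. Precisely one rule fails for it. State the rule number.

3

Fixed tagging: ADJ CONJ NOUN ADJ CONJ CONJ DET ADJ CONJ.
Rule check: R1 ✓, R2 ✓, R3 ✗.
Only rule 3 fails.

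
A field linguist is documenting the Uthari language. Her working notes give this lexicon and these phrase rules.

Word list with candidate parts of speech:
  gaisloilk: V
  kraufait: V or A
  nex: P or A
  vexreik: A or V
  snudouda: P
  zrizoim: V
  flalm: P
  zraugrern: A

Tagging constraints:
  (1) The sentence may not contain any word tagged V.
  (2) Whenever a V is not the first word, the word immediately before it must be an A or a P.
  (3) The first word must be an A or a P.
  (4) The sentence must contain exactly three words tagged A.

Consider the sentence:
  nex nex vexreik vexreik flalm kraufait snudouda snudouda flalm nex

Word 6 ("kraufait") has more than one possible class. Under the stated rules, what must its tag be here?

A

Candidates per position — 1:nex {P,A}; 2:nex {P,A}; 3:vexreik {A,V}; 4:vexreik {A,V}; 5:flalm {P}; 6:kraufait {V,A}; 7:snudouda {P}; 8:snudouda {P}; 9:flalm {P}; 10:nex {P,A}.
Position 3: tagging it V would leave rule 1 unsatisfiable, so it must be A.
Position 4: tagging it V would leave rule 1 unsatisfiable, so it must be A.
Position 6: tagging it V would leave rule 1 unsatisfiable, so it must be A.
Position 10: tagging it A would leave rule 4 unsatisfiable, so it must be P.
Position 1: tagging it A would leave rule 4 unsatisfiable, so it must be P.
Position 2: tagging it A would leave rule 4 unsatisfiable, so it must be P.
So the tagging must be: P P A A P A P P P P.
Checking: rule 1 satisfied; rule 2 satisfied; rule 3 satisfied; rule 4 satisfied.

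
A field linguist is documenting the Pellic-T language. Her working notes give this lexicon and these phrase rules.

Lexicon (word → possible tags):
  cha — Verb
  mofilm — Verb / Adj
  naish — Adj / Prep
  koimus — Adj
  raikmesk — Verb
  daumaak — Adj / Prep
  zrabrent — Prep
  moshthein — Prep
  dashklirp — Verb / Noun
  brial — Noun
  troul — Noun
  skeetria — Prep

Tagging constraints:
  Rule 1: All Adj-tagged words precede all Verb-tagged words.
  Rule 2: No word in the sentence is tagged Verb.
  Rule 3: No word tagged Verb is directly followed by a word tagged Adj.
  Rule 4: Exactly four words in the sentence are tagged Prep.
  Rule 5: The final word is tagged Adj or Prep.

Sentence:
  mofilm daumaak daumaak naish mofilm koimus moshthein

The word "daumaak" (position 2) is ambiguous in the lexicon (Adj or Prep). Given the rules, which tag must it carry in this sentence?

Candidates per position — 1:mofilm {Verb,Adj}; 2:daumaak {Adj,Prep}; 3:daumaak {Adj,Prep}; 4:naish {Adj,Prep}; 5:mofilm {Verb,Adj}; 6:koimus {Adj}; 7:moshthein {Prep}.
Position 1: tagging it Verb would leave rule 1 unsatisfiable, so it must be Adj.
Position 2: tagging it Adj would leave rule 4 unsatisfiable, so it must be Prep.
Position 3: tagging it Adj would leave rule 4 unsatisfiable, so it must be Prep.
Position 4: tagging it Adj would leave rule 4 unsatisfiable, so it must be Prep.
Position 5: tagging it Verb would leave rule 1 unsatisfiable, so it must be Adj.
The only consistent sequence is: Adj Prep Prep Prep Adj Adj Prep.
Checking: rule 1 ✓; rule 2 ✓; rule 3 ✓; rule 4 ✓; rule 5 ✓.

Prep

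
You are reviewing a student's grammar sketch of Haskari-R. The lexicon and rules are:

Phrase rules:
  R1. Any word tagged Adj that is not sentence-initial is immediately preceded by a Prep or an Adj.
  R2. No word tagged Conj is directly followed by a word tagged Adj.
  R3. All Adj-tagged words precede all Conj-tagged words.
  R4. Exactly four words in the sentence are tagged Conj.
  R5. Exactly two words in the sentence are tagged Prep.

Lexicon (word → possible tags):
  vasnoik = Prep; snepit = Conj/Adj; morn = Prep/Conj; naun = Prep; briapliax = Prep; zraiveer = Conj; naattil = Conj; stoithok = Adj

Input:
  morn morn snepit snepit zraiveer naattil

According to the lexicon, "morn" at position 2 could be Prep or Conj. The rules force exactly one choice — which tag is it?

Candidates per position — 1:morn {Prep,Conj}; 2:morn {Prep,Conj}; 3:snepit {Conj,Adj}; 4:snepit {Conj,Adj}; 5:zraiveer {Conj}; 6:naattil {Conj}.
Position 1: tagging it Conj would leave rule 5 unsatisfiable, so it must be Prep.
Position 2: tagging it Conj would leave rule 5 unsatisfiable, so it must be Prep.
Position 3: tagging it Adj would leave rule 4 unsatisfiable, so it must be Conj.
Position 4: tagging it Adj would leave rule 1 unsatisfiable, so it must be Conj.
That leaves exactly one tagging: Prep Prep Conj Conj Conj Conj.
Verifying each rule — rule 1 ✓; rule 2 ✓; rule 3 ✓; rule 4 ✓; rule 5 ✓.

Prep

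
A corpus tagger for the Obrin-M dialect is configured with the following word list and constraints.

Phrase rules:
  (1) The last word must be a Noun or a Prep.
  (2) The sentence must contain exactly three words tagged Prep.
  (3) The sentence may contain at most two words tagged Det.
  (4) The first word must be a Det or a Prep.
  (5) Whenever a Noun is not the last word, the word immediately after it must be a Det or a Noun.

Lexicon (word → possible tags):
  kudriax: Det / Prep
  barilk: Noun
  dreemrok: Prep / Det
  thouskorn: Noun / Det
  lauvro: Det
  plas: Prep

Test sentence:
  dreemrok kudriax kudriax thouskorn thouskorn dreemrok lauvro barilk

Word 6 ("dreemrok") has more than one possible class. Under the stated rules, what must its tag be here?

Candidates per position — 1:dreemrok {Prep,Det}; 2:kudriax {Det,Prep}; 3:kudriax {Det,Prep}; 4:thouskorn {Noun,Det}; 5:thouskorn {Noun,Det}; 6:dreemrok {Prep,Det}; 7:lauvro {Det}; 8:barilk {Noun}.
Position 6: the remaining choice is settled jointly with positions 1, 2, 3, 4, 5 — only Det at position 6 is part of a tagging that satisfies every rule.
So the tagging must be: Prep Prep Prep Noun Noun Det Det Noun.
Check: rule 1 ok; rule 2 ok; rule 3 ok; rule 4 ok; rule 5 ok.

Det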